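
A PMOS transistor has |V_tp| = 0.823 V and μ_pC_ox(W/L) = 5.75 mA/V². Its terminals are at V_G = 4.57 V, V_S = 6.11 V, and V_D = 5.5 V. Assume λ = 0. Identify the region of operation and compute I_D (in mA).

V_SG = V_S − V_G = 6.11 − 4.57 = 1.54 V; V_SD = V_S − V_D = 6.11 − 5.5 = 0.61 V.
V_ov = V_SG − |V_tp| = 1.54 − 0.823 = 0.717 V.
Since V_SD = 0.61 V < V_ov = 0.717 V, the device is in the triode region.
I_D = k_p [V_ov · V_SD − ½ V_SD²] = 5.75 × [0.717 × 0.61 − 0.5 × 0.61²] = 1.45 mA.

Triode; I_D = 1.45 mA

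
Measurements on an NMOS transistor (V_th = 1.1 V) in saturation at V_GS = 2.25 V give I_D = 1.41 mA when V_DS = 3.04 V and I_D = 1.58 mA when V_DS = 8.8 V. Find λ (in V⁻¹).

λ = 0.0224 V⁻¹

With V_GS fixed, I_D ∝ (1 + λ V_DS) in saturation, so I_D2/I_D1 = (1 + λ V_DS2)/(1 + λ V_DS1).
1.58/1.41 = 1.121 = (1 + 8.8 λ)/(1 + 3.04 λ).
Solving: λ (I_D1 V_DS2 − I_D2 V_DS1) = I_D2 − I_D1, so λ = (1.58 − 1.41) / (1.41 × 8.8 − 1.58 × 3.04) = 0.17 / 7.6 = 0.0224 V⁻¹.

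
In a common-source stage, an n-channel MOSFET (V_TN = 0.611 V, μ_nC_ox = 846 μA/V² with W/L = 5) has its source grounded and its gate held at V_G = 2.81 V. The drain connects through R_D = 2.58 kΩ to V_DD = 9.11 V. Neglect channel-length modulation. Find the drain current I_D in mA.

V_GS = V_G = 2.81 V, so V_ov = 2.81 − 0.611 = 2.2 V.
k_n = μ_nC_ox · (W/L) = 4.23 mA/V².
Assume saturation: I_D = ½ k_n V_ov² = 0.5 × 4.23 × 2.2² = 10.2 mA, giving V_DS = V_DD − I_D R_D = 9.11 − 10.2 × 2.58 = -17.3 V.
But -17.3 V < V_ov = 2.2 V, so the device is actually in triode.
In triode I_D = k_n[V_ov V_DS − ½ V_DS²] and I_D = (V_DD − V_DS)/R_D. Equating: 5.46 V_DS² − 25 V_DS + 9.11 = 0, giving V_DS = 0.399 V (the root below V_ov).
I_D = (9.11 − 0.399) / 2.58 = 3.38 mA.

I_D = 3.38 mA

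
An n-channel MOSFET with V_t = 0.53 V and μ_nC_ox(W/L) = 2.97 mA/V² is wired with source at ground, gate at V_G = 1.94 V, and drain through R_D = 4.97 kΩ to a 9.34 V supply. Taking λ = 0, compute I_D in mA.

I_D = 1.77 mA

V_GS = V_G = 1.94 V, so V_ov = 1.94 − 0.53 = 1.41 V.
Assume saturation: I_D = ½ k_n V_ov² = 0.5 × 2.97 × 1.41² = 2.95 mA, giving V_DS = V_DD − I_D R_D = 9.34 − 2.95 × 4.97 = -5.33 V.
But -5.33 V < V_ov = 1.41 V, so the device is actually in triode.
In triode I_D = k_n[V_ov V_DS − ½ V_DS²] and I_D = (V_DD − V_DS)/R_D. Equating: 7.38 V_DS² − 21.81 V_DS + 9.34 = 0, giving V_DS = 0.52 V (the root below V_ov).
I_D = (9.34 − 0.52) / 4.97 = 1.77 mA.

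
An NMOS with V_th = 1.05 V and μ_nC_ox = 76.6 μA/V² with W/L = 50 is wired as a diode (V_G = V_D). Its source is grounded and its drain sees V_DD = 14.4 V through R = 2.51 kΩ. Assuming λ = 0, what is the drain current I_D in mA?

With gate tied to drain, V_GS = V_DS ≥ V_GS − V_th, so the device is in saturation.
k_n = μ_nC_ox · (W/L) = 3.83 mA/V².
KCL at the drain: ½ k_n (V_GS − V_th)² = (V_DD − V_GS)/R.
Let x = V_GS − 1.05. Then 4.81 x² + x − 13.35 = 0, giving x = 1.57 V (positive root), so V_GS = 2.62 V.
I_D = (V_DD − V_GS)/R = (14.4 − 2.62) / 2.51 = 4.69 mA.

I_D = 4.69 mA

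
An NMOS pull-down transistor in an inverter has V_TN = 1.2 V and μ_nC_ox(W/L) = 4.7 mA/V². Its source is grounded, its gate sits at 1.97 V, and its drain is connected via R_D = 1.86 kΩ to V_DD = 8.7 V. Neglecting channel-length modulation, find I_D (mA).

I_D = 1.39 mA

V_GS = V_G = 1.97 V, so V_ov = 1.97 − 1.2 = 0.77 V.
Assume saturation: I_D = ½ k_n V_ov² = 0.5 × 4.7 × 0.77² = 1.39 mA, giving V_DS = V_DD − I_D R_D = 8.7 − 1.39 × 1.86 = 6.11 V.
V_DS = 6.11 V ≥ V_ov = 0.77 V, confirming saturation.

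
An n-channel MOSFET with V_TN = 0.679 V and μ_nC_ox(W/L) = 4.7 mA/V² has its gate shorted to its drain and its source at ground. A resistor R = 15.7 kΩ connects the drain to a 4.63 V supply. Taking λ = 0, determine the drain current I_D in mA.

With gate tied to drain, V_GS = V_DS ≥ V_GS − V_TN, so the device is in saturation.
KCL at the drain: ½ k_n (V_GS − V_TN)² = (V_DD − V_GS)/R.
Let x = V_GS − 0.679. Then 36.9 x² + x − 3.951 = 0, giving x = 0.314 V (positive root), so V_GS = 0.993 V.
I_D = (V_DD − V_GS)/R = (4.63 − 0.993) / 15.7 = 0.232 mA.

I_D = 0.232 mA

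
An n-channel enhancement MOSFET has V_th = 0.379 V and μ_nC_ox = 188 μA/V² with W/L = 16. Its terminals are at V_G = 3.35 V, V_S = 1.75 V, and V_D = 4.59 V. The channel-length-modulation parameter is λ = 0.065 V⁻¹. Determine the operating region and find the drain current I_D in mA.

V_GS = V_G − V_S = 3.35 − 1.75 = 1.6 V; V_DS = V_D − V_S = 4.59 − 1.75 = 2.84 V.
k_n = μ_nC_ox · (W/L) = 3.008 mA/V².
V_ov = V_GS − V_th = 1.6 − 0.379 = 1.22 V.
Since V_DS = 2.84 V ≥ V_ov = 1.22 V, the device is in saturation.
I_D = ½ k_n V_ov² (1 + λ V_DS) = 0.5 × 3.008 × 1.22² × (1 + 0.065 × 2.84) = 2.66 mA.

Saturation; I_D = 2.66 mA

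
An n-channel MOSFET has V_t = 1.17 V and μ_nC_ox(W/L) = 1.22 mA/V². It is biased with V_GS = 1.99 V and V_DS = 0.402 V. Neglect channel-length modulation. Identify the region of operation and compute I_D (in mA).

Triode; I_D = 0.304 mA

V_ov = V_GS − V_t = 1.99 − 1.17 = 0.82 V.
Since V_DS = 0.402 V < V_ov = 0.82 V, the device is in the triode region.
I_D = k_n [V_ov · V_DS − ½ V_DS²] = 1.22 × [0.82 × 0.402 − 0.5 × 0.402²] = 0.304 mA.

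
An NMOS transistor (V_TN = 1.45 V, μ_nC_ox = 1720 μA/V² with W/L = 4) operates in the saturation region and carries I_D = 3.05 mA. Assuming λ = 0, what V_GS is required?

k_n = μ_nC_ox · (W/L) = 6.88 mA/V².
In saturation I_D = ½ k_n (V_GS − V_TN)², so V_GS − V_TN = √(2 I_D / k_n) = √(2 × 3.05 / 6.88) = 0.942 V.
V_GS = 1.45 + 0.942 = 2.39 V.

V_GS = 2.39 V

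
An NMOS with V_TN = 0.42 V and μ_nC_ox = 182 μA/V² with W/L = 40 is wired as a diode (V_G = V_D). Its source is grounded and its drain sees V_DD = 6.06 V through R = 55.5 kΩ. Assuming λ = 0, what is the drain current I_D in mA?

I_D = 0.0987 mA

With gate tied to drain, V_GS = V_DS ≥ V_GS − V_TN, so the device is in saturation.
k_n = μ_nC_ox · (W/L) = 7.28 mA/V².
KCL at the drain: ½ k_n (V_GS − V_TN)² = (V_DD − V_GS)/R.
Let x = V_GS − 0.42. Then 202 x² + x − 5.64 = 0, giving x = 0.165 V (positive root), so V_GS = 0.585 V.
I_D = (V_DD − V_GS)/R = (6.06 − 0.585) / 55.5 = 0.0987 mA.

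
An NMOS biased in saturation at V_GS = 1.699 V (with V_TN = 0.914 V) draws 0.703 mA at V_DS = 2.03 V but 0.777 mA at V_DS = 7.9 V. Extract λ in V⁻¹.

λ = 0.0186 V⁻¹

With V_GS fixed, I_D ∝ (1 + λ V_DS) in saturation, so I_D2/I_D1 = (1 + λ V_DS2)/(1 + λ V_DS1).
0.777/0.703 = 1.105 = (1 + 7.9 λ)/(1 + 2.03 λ).
Solving: λ (I_D1 V_DS2 − I_D2 V_DS1) = I_D2 − I_D1, so λ = (0.777 − 0.703) / (0.703 × 7.9 − 0.777 × 2.03) = 0.074 / 3.98 = 0.0186 V⁻¹.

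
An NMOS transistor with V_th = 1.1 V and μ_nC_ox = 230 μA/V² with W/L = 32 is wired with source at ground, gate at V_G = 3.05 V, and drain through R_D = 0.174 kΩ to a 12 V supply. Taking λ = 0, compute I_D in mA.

I_D = 14.0 mA

V_GS = V_G = 3.05 V, so V_ov = 3.05 − 1.1 = 1.95 V.
k_n = μ_nC_ox · (W/L) = 7.36 mA/V².
Assume saturation: I_D = ½ k_n V_ov² = 0.5 × 7.36 × 1.95² = 14 mA, giving V_DS = V_DD − I_D R_D = 12 − 14 × 0.174 = 9.57 V.
V_DS = 9.57 V ≥ V_ov = 1.95 V, confirming saturation.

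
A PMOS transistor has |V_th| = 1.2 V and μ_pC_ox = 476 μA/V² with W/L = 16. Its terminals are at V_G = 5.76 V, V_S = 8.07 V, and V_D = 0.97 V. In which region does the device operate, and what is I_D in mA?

V_SG = V_S − V_G = 8.07 − 5.76 = 2.31 V; V_SD = V_S − V_D = 8.07 − 0.97 = 7.1 V.
k_p = μ_pC_ox · (W/L) = 7.616 mA/V².
V_ov = V_SG − |V_th| = 2.31 − 1.2 = 1.11 V.
Since V_SD = 7.1 V ≥ V_ov = 1.11 V, the device is in saturation.
I_D = ½ k_p V_ov² = 0.5 × 7.616 × 1.11² = 4.69 mA.

Saturation; I_D = 4.69 mA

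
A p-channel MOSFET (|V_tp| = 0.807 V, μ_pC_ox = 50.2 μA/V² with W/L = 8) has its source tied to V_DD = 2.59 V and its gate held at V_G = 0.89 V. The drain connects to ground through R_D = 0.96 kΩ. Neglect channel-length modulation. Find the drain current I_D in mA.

V_SG = V_DD − V_G = 2.59 − 0.89 = 1.7 V, so V_ov = 1.7 − 0.807 = 0.893 V.
k_p = μ_pC_ox · (W/L) = 0.4016 mA/V².
Assume saturation: I_D = ½ k_p V_ov² = 0.5 × 0.4016 × 0.893² = 0.16 mA, giving V_SD = V_DD − I_D R_D = 2.59 − 0.16 × 0.96 = 2.44 V.
V_SD = 2.44 V ≥ V_ov = 0.893 V, confirming saturation.

I_D = 0.160 mA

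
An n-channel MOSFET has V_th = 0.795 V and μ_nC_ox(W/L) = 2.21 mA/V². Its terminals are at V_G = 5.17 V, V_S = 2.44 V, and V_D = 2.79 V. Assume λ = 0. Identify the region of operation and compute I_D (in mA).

Triode; I_D = 1.36 mA

V_GS = V_G − V_S = 5.17 − 2.44 = 2.73 V; V_DS = V_D − V_S = 2.79 − 2.44 = 0.35 V.
V_ov = V_GS − V_th = 2.73 − 0.795 = 1.94 V.
Since V_DS = 0.35 V < V_ov = 1.94 V, the device is in the triode region.
I_D = k_n [V_ov · V_DS − ½ V_DS²] = 2.21 × [1.94 × 0.35 − 0.5 × 0.35²] = 1.36 mA.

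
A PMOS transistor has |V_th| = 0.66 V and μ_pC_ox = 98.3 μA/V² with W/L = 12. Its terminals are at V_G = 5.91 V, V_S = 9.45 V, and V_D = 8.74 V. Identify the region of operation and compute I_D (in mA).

V_SG = V_S − V_G = 9.45 − 5.91 = 3.54 V; V_SD = V_S − V_D = 9.45 − 8.74 = 0.71 V.
k_p = μ_pC_ox · (W/L) = 1.18 mA/V².
V_ov = V_SG − |V_th| = 3.54 − 0.66 = 2.88 V.
Since V_SD = 0.71 V < V_ov = 2.88 V, the device is in the triode region.
I_D = k_p [V_ov · V_SD − ½ V_SD²] = 1.18 × [2.88 × 0.71 − 0.5 × 0.71²] = 2.11 mA.

Triode; I_D = 2.11 mA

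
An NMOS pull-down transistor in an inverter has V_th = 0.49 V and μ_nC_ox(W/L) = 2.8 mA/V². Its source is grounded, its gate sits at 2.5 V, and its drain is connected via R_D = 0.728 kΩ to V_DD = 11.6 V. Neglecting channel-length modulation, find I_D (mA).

V_GS = V_G = 2.5 V, so V_ov = 2.5 − 0.49 = 2.01 V.
Assume saturation: I_D = ½ k_n V_ov² = 0.5 × 2.8 × 2.01² = 5.66 mA, giving V_DS = V_DD − I_D R_D = 11.6 − 5.66 × 0.728 = 7.48 V.
V_DS = 7.48 V ≥ V_ov = 2.01 V, confirming saturation.

I_D = 5.66 mA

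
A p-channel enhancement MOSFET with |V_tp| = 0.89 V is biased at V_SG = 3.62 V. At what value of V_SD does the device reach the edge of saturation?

V_SD,sat = 2.73 V

The boundary between triode and saturation is V_SD = V_SG − |V_tp| = V_ov.
V_ov = 3.62 − 0.89 = 2.73 V.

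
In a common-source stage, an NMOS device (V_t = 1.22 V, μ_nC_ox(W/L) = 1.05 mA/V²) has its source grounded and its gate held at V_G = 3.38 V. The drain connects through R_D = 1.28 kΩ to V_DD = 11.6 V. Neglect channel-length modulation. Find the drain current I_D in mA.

I_D = 2.45 mA

V_GS = V_G = 3.38 V, so V_ov = 3.38 − 1.22 = 2.16 V.
Assume saturation: I_D = ½ k_n V_ov² = 0.5 × 1.05 × 2.16² = 2.45 mA, giving V_DS = V_DD − I_D R_D = 11.6 − 2.45 × 1.28 = 8.46 V.
V_DS = 8.46 V ≥ V_ov = 2.16 V, confirming saturation.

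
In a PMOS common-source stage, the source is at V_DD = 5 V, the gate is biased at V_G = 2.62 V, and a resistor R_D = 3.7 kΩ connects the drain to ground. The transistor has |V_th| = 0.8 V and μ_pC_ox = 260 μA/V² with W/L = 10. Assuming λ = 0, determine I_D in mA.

V_SG = V_DD − V_G = 5 − 2.62 = 2.38 V, so V_ov = 2.38 − 0.8 = 1.58 V.
k_p = μ_pC_ox · (W/L) = 2.6 mA/V².
Assume saturation: I_D = ½ k_p V_ov² = 0.5 × 2.6 × 1.58² = 3.25 mA, giving V_SD = V_DD − I_D R_D = 5 − 3.25 × 3.7 = -7.01 V.
But -7.01 V < V_ov = 1.58 V, so the device is actually in triode.
In triode I_D = k_p[V_ov V_SD − ½ V_SD²] and I_D = (V_DD − V_SD)/R_D. Equating: 4.81 V_SD² − 16.2 V_SD + 5 = 0, giving V_SD = 0.344 V (the root below V_ov).
I_D = (5 − 0.344) / 3.7 = 1.26 mA.

I_D = 1.26 mA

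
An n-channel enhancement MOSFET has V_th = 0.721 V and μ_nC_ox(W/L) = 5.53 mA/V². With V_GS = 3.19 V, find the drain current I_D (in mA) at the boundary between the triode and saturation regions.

At the boundary V_DS = V_ov = V_GS − V_th = 3.19 − 0.721 = 2.47 V.
I_D = ½ k_n V_ov² = 0.5 × 5.53 × 2.47² = 16.9 mA.

I_D = 16.9 mA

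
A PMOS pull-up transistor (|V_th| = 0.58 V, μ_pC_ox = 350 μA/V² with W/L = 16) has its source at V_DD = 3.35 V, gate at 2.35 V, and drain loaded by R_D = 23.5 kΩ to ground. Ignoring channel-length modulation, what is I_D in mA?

V_SG = V_DD − V_G = 3.35 − 2.35 = 1 V, so V_ov = 1 − 0.58 = 0.42 V.
k_p = μ_pC_ox · (W/L) = 5.6 mA/V².
Assume saturation: I_D = ½ k_p V_ov² = 0.5 × 5.6 × 0.42² = 0.494 mA, giving V_SD = V_DD − I_D R_D = 3.35 − 0.494 × 23.5 = -8.26 V.
But -8.26 V < V_ov = 0.42 V, so the device is actually in triode.
In triode I_D = k_p[V_ov V_SD − ½ V_SD²] and I_D = (V_DD − V_SD)/R_D. Equating: 65.8 V_SD² − 56.27 V_SD + 3.35 = 0, giving V_SD = 0.0644 V (the root below V_ov).
I_D = (3.35 − 0.0644) / 23.5 = 0.14 mA.

I_D = 0.140 mA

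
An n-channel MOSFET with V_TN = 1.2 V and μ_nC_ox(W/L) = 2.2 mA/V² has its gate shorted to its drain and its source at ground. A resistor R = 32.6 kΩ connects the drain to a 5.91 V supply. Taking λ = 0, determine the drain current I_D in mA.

With gate tied to drain, V_GS = V_DS ≥ V_GS − V_TN, so the device is in saturation.
KCL at the drain: ½ k_n (V_GS − V_TN)² = (V_DD − V_GS)/R.
Let x = V_GS − 1.2. Then 35.9 x² + x − 4.71 = 0, giving x = 0.349 V (positive root), so V_GS = 1.55 V.
I_D = (V_DD − V_GS)/R = (5.91 − 1.55) / 32.6 = 0.134 mA.

I_D = 0.134 mA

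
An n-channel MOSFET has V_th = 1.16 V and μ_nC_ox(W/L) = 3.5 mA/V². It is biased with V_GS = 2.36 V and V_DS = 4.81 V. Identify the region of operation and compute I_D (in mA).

V_ov = V_GS − V_th = 2.36 − 1.16 = 1.2 V.
Since V_DS = 4.81 V ≥ V_ov = 1.2 V, the device is in saturation.
I_D = ½ k_n V_ov² = 0.5 × 3.5 × 1.2² = 2.52 mA.

Saturation; I_D = 2.52 mA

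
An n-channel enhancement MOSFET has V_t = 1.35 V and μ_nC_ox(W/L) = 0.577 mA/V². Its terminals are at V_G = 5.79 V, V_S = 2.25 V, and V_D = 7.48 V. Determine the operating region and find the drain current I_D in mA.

Saturation; I_D = 1.38 mA

V_GS = V_G − V_S = 5.79 − 2.25 = 3.54 V; V_DS = V_D − V_S = 7.48 − 2.25 = 5.23 V.
V_ov = V_GS − V_t = 3.54 − 1.35 = 2.19 V.
Since V_DS = 5.23 V ≥ V_ov = 2.19 V, the device is in saturation.
I_D = ½ k_n V_ov² = 0.5 × 0.577 × 2.19² = 1.38 mA.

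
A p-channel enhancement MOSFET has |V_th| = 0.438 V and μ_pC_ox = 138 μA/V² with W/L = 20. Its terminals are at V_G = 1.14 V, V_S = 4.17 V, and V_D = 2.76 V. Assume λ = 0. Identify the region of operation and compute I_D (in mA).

Triode; I_D = 7.34 mA

V_SG = V_S − V_G = 4.17 − 1.14 = 3.03 V; V_SD = V_S − V_D = 4.17 − 2.76 = 1.41 V.
k_p = μ_pC_ox · (W/L) = 2.76 mA/V².
V_ov = V_SG − |V_th| = 3.03 − 0.438 = 2.59 V.
Since V_SD = 1.41 V < V_ov = 2.59 V, the device is in the triode region.
I_D = k_p [V_ov · V_SD − ½ V_SD²] = 2.76 × [2.59 × 1.41 − 0.5 × 1.41²] = 7.34 mA.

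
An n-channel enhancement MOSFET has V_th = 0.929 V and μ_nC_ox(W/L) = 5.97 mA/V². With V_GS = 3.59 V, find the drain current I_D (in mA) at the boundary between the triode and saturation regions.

At the boundary V_DS = V_ov = V_GS − V_th = 3.59 − 0.929 = 2.66 V.
I_D = ½ k_n V_ov² = 0.5 × 5.97 × 2.66² = 21.1 mA.

I_D = 21.1 mA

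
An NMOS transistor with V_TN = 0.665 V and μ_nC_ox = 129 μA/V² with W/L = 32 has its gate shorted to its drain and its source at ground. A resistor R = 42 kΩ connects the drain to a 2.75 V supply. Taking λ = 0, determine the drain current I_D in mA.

With gate tied to drain, V_GS = V_DS ≥ V_GS − V_TN, so the device is in saturation.
k_n = μ_nC_ox · (W/L) = 4.128 mA/V².
KCL at the drain: ½ k_n (V_GS − V_TN)² = (V_DD − V_GS)/R.
Let x = V_GS − 0.665. Then 86.7 x² + x − 2.085 = 0, giving x = 0.149 V (positive root), so V_GS = 0.814 V.
I_D = (V_DD − V_GS)/R = (2.75 − 0.814) / 42 = 0.0461 mA.

I_D = 0.0461 mA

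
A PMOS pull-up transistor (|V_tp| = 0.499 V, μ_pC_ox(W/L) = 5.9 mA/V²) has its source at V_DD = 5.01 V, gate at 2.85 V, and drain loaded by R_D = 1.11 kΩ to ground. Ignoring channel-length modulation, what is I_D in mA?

V_SG = V_DD − V_G = 5.01 − 2.85 = 2.16 V, so V_ov = 2.16 − 0.499 = 1.66 V.
Assume saturation: I_D = ½ k_p V_ov² = 0.5 × 5.9 × 1.66² = 8.14 mA, giving V_SD = V_DD − I_D R_D = 5.01 − 8.14 × 1.11 = -4.02 V.
But -4.02 V < V_ov = 1.66 V, so the device is actually in triode.
In triode I_D = k_p[V_ov V_SD − ½ V_SD²] and I_D = (V_DD − V_SD)/R_D. Equating: 3.27 V_SD² − 11.88 V_SD + 5.01 = 0, giving V_SD = 0.487 V (the root below V_ov).
I_D = (5.01 − 0.487) / 1.11 = 4.07 mA.

I_D = 4.07 mA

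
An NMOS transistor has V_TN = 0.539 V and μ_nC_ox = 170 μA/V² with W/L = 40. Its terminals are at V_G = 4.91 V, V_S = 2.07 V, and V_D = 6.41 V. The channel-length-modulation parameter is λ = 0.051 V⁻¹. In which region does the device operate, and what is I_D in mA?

V_GS = V_G − V_S = 4.91 − 2.07 = 2.84 V; V_DS = V_D − V_S = 6.41 − 2.07 = 4.34 V.
k_n = μ_nC_ox · (W/L) = 6.8 mA/V².
V_ov = V_GS − V_TN = 2.84 − 0.539 = 2.3 V.
Since V_DS = 4.34 V ≥ V_ov = 2.3 V, the device is in saturation.
I_D = ½ k_n V_ov² (1 + λ V_DS) = 0.5 × 6.8 × 2.3² × (1 + 0.051 × 4.34) = 22 mA.

Saturation; I_D = 22.0 mA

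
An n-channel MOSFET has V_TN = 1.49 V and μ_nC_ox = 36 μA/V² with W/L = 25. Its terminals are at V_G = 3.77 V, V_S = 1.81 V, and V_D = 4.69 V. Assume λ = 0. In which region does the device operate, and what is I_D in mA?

V_GS = V_G − V_S = 3.77 − 1.81 = 1.96 V; V_DS = V_D − V_S = 4.69 − 1.81 = 2.88 V.
k_n = μ_nC_ox · (W/L) = 0.9 mA/V².
V_ov = V_GS − V_TN = 1.96 − 1.49 = 0.47 V.
Since V_DS = 2.88 V ≥ V_ov = 0.47 V, the device is in saturation.
I_D = ½ k_n V_ov² = 0.5 × 0.9 × 0.47² = 0.0994 mA.

Saturation; I_D = 0.0994 mA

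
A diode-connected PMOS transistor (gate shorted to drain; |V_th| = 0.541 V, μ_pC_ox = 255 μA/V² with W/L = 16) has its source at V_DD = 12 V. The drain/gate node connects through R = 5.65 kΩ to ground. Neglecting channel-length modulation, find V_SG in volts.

With gate tied to drain, V_SG = V_SD ≥ V_SG − |V_th|, so the device is in saturation.
k_p = μ_pC_ox · (W/L) = 4.08 mA/V².
KCL at the drain: ½ k_p (V_SG − |V_th|)² = (V_DD − V_SG)/R.
Let x = V_SG − 0.541. Then 11.5 x² + x − 11.46 = 0, giving x = 0.955 V (positive root), so V_SG = 1.5 V.
I_D = (V_DD − V_SG)/R = (12 − 1.5) / 5.65 = 1.86 mA.

V_SG = 1.50 V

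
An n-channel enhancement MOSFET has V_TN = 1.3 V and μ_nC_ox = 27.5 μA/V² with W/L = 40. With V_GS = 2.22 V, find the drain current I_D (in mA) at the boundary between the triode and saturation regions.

At the boundary V_DS = V_ov = V_GS − V_TN = 2.22 − 1.3 = 0.92 V.
k_n = μ_nC_ox · (W/L) = 1.1 mA/V².
I_D = ½ k_n V_ov² = 0.5 × 1.1 × 0.92² = 0.466 mA.

I_D = 0.466 mA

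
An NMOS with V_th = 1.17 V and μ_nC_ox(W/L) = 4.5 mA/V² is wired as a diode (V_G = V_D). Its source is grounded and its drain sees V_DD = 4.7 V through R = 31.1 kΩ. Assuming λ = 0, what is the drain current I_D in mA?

With gate tied to drain, V_GS = V_DS ≥ V_GS − V_th, so the device is in saturation.
KCL at the drain: ½ k_n (V_GS − V_th)² = (V_DD − V_GS)/R.
Let x = V_GS − 1.17. Then 70 x² + x − 3.53 = 0, giving x = 0.218 V (positive root), so V_GS = 1.39 V.
I_D = (V_DD − V_GS)/R = (4.7 − 1.39) / 31.1 = 0.107 mA.

I_D = 0.107 mA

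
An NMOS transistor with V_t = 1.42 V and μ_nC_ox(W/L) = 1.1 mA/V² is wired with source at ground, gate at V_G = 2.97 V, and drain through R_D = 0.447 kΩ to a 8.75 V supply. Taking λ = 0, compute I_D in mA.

I_D = 1.32 mA

V_GS = V_G = 2.97 V, so V_ov = 2.97 − 1.42 = 1.55 V.
Assume saturation: I_D = ½ k_n V_ov² = 0.5 × 1.1 × 1.55² = 1.32 mA, giving V_DS = V_DD − I_D R_D = 8.75 − 1.32 × 0.447 = 8.16 V.
V_DS = 8.16 V ≥ V_ov = 1.55 V, confirming saturation.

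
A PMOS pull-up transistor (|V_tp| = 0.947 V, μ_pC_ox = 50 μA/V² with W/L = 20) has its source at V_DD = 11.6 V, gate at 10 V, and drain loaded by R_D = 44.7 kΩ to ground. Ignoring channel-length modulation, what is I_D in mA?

I_D = 0.213 mA

V_SG = V_DD − V_G = 11.6 − 10 = 1.6 V, so V_ov = 1.6 − 0.947 = 0.653 V.
k_p = μ_pC_ox · (W/L) = 1 mA/V².
Assume saturation: I_D = ½ k_p V_ov² = 0.5 × 1 × 0.653² = 0.213 mA, giving V_SD = V_DD − I_D R_D = 11.6 − 0.213 × 44.7 = 2.07 V.
V_SD = 2.07 V ≥ V_ov = 0.653 V, confirming saturation.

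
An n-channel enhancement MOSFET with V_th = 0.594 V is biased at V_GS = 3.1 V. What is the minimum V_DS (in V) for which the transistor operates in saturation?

The boundary between triode and saturation is V_DS = V_GS − V_th = V_ov.
V_ov = 3.1 − 0.594 = 2.51 V.

V_DS,sat = 2.51 V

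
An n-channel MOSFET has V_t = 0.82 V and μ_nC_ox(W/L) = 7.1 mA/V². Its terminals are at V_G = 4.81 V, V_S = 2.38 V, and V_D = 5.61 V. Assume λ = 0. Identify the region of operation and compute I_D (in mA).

V_GS = V_G − V_S = 4.81 − 2.38 = 2.43 V; V_DS = V_D − V_S = 5.61 − 2.38 = 3.23 V.
V_ov = V_GS − V_t = 2.43 − 0.82 = 1.61 V.
Since V_DS = 3.23 V ≥ V_ov = 1.61 V, the device is in saturation.
I_D = ½ k_n V_ov² = 0.5 × 7.1 × 1.61² = 9.2 mA.

Saturation; I_D = 9.20 mA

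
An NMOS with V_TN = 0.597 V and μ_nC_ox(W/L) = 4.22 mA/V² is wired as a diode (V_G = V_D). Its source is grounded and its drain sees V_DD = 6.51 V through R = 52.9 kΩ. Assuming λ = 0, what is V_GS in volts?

With gate tied to drain, V_GS = V_DS ≥ V_GS − V_TN, so the device is in saturation.
KCL at the drain: ½ k_n (V_GS − V_TN)² = (V_DD − V_GS)/R.
Let x = V_GS − 0.597. Then 112 x² + x − 5.913 = 0, giving x = 0.226 V (positive root), so V_GS = 0.823 V.
I_D = (V_DD − V_GS)/R = (6.51 − 0.823) / 52.9 = 0.108 mA.

V_GS = 0.823 V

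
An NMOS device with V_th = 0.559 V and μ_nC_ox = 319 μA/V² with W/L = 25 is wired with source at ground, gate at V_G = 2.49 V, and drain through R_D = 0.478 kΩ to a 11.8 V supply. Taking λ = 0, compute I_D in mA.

V_GS = V_G = 2.49 V, so V_ov = 2.49 − 0.559 = 1.93 V.
k_n = μ_nC_ox · (W/L) = 7.975 mA/V².
Assume saturation: I_D = ½ k_n V_ov² = 0.5 × 7.975 × 1.93² = 14.9 mA, giving V_DS = V_DD − I_D R_D = 11.8 − 14.9 × 0.478 = 4.69 V.
V_DS = 4.69 V ≥ V_ov = 1.93 V, confirming saturation.

I_D = 14.9 mA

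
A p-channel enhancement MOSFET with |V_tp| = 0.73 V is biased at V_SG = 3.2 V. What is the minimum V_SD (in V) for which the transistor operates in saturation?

V_SD,sat = 2.47 V

The boundary between triode and saturation is V_SD = V_SG − |V_tp| = V_ov.
V_ov = 3.2 − 0.73 = 2.47 V.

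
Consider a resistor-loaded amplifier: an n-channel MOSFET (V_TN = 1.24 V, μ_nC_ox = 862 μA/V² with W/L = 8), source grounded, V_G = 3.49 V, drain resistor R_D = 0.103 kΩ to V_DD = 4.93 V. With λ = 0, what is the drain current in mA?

I_D = 17.5 mA

V_GS = V_G = 3.49 V, so V_ov = 3.49 − 1.24 = 2.25 V.
k_n = μ_nC_ox · (W/L) = 6.896 mA/V².
Assume saturation: I_D = ½ k_n V_ov² = 0.5 × 6.896 × 2.25² = 17.5 mA, giving V_DS = V_DD − I_D R_D = 4.93 − 17.5 × 0.103 = 3.13 V.
V_DS = 3.13 V ≥ V_ov = 2.25 V, confirming saturation.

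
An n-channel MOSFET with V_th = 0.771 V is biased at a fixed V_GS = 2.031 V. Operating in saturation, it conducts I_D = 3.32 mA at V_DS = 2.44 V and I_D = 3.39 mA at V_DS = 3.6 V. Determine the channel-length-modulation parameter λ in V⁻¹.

λ = 0.0190 V⁻¹

With V_GS fixed, I_D ∝ (1 + λ V_DS) in saturation, so I_D2/I_D1 = (1 + λ V_DS2)/(1 + λ V_DS1).
3.39/3.32 = 1.021 = (1 + 3.6 λ)/(1 + 2.44 λ).
Solving: λ (I_D1 V_DS2 − I_D2 V_DS1) = I_D2 − I_D1, so λ = (3.39 − 3.32) / (3.32 × 3.6 − 3.39 × 2.44) = 0.07 / 3.68 = 0.019 V⁻¹.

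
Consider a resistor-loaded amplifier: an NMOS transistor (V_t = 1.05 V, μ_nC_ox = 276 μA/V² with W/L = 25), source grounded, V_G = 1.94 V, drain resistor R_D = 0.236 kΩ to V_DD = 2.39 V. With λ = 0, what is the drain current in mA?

V_GS = V_G = 1.94 V, so V_ov = 1.94 − 1.05 = 0.89 V.
k_n = μ_nC_ox · (W/L) = 6.9 mA/V².
Assume saturation: I_D = ½ k_n V_ov² = 0.5 × 6.9 × 0.89² = 2.73 mA, giving V_DS = V_DD − I_D R_D = 2.39 − 2.73 × 0.236 = 1.75 V.
V_DS = 1.75 V ≥ V_ov = 0.89 V, confirming saturation.

I_D = 2.73 mA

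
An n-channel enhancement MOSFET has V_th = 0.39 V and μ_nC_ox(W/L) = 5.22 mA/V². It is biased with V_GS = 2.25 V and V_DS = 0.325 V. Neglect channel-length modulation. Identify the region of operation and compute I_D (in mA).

V_ov = V_GS − V_th = 2.25 − 0.39 = 1.86 V.
Since V_DS = 0.325 V < V_ov = 1.86 V, the device is in the triode region.
I_D = k_n [V_ov · V_DS − ½ V_DS²] = 5.22 × [1.86 × 0.325 − 0.5 × 0.325²] = 2.88 mA.

Triode; I_D = 2.88 mA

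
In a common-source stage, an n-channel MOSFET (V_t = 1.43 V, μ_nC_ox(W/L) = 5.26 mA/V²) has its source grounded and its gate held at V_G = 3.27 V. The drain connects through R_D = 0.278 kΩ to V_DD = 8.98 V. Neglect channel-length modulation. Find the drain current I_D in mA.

I_D = 8.90 mA

V_GS = V_G = 3.27 V, so V_ov = 3.27 − 1.43 = 1.84 V.
Assume saturation: I_D = ½ k_n V_ov² = 0.5 × 5.26 × 1.84² = 8.9 mA, giving V_DS = V_DD − I_D R_D = 8.98 − 8.9 × 0.278 = 6.5 V.
V_DS = 6.5 V ≥ V_ov = 1.84 V, confirming saturation.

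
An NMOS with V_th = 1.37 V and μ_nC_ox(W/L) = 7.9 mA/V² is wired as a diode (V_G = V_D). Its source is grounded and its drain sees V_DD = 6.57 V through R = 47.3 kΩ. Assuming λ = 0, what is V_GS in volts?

V_GS = 1.53 V

With gate tied to drain, V_GS = V_DS ≥ V_GS − V_th, so the device is in saturation.
KCL at the drain: ½ k_n (V_GS − V_th)² = (V_DD − V_GS)/R.
Let x = V_GS − 1.37. Then 187 x² + x − 5.2 = 0, giving x = 0.164 V (positive root), so V_GS = 1.53 V.
I_D = (V_DD − V_GS)/R = (6.57 − 1.53) / 47.3 = 0.106 mA.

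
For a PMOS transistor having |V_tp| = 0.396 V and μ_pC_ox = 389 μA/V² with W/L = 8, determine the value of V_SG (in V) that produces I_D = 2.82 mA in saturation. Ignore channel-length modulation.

V_SG = 1.74 V

k_p = μ_pC_ox · (W/L) = 3.112 mA/V².
In saturation I_D = ½ k_p (V_SG − |V_tp|)², so V_SG − |V_tp| = √(2 I_D / k_p) = √(2 × 2.82 / 3.112) = 1.35 V.
V_SG = 0.396 + 1.35 = 1.74 V.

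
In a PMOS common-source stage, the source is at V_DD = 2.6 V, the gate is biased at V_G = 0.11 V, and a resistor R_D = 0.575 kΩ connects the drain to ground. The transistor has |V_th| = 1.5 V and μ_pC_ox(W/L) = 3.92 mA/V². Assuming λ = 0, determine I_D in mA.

V_SG = V_DD − V_G = 2.6 − 0.11 = 2.49 V, so V_ov = 2.49 − 1.5 = 0.99 V.
Assume saturation: I_D = ½ k_p V_ov² = 0.5 × 3.92 × 0.99² = 1.92 mA, giving V_SD = V_DD − I_D R_D = 2.6 − 1.92 × 0.575 = 1.5 V.
V_SD = 1.5 V ≥ V_ov = 0.99 V, confirming saturation.

I_D = 1.92 mA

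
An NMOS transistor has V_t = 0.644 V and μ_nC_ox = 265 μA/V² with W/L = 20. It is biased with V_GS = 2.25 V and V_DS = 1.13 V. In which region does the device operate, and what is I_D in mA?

Triode; I_D = 6.23 mA

k_n = μ_nC_ox · (W/L) = 5.3 mA/V².
V_ov = V_GS − V_t = 2.25 − 0.644 = 1.61 V.
Since V_DS = 1.13 V < V_ov = 1.61 V, the device is in the triode region.
I_D = k_n [V_ov · V_DS − ½ V_DS²] = 5.3 × [1.61 × 1.13 − 0.5 × 1.13²] = 6.23 mA.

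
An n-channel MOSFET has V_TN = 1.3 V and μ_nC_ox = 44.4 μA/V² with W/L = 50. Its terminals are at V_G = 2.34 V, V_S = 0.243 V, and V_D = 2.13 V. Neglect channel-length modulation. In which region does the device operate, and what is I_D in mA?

Saturation; I_D = 0.705 mA

V_GS = V_G − V_S = 2.34 − 0.243 = 2.1 V; V_DS = V_D − V_S = 2.13 − 0.243 = 1.89 V.
k_n = μ_nC_ox · (W/L) = 2.22 mA/V².
V_ov = V_GS − V_TN = 2.1 − 1.3 = 0.797 V.
Since V_DS = 1.89 V ≥ V_ov = 0.797 V, the device is in saturation.
I_D = ½ k_n V_ov² = 0.5 × 2.22 × 0.797² = 0.705 mA.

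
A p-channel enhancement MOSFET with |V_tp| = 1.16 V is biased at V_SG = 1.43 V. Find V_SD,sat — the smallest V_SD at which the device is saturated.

The boundary between triode and saturation is V_SD = V_SG − |V_tp| = V_ov.
V_ov = 1.43 − 1.16 = 0.27 V.

V_SD,sat = 0.270 V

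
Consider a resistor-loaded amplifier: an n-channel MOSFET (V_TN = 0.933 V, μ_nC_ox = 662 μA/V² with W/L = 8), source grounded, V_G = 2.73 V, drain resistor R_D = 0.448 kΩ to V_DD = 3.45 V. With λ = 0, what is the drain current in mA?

V_GS = V_G = 2.73 V, so V_ov = 2.73 − 0.933 = 1.8 V.
k_n = μ_nC_ox · (W/L) = 5.296 mA/V².
Assume saturation: I_D = ½ k_n V_ov² = 0.5 × 5.296 × 1.8² = 8.55 mA, giving V_DS = V_DD − I_D R_D = 3.45 − 8.55 × 0.448 = -0.381 V.
But -0.381 V < V_ov = 1.8 V, so the device is actually in triode.
In triode I_D = k_n[V_ov V_DS − ½ V_DS²] and I_D = (V_DD − V_DS)/R_D. Equating: 1.19 V_DS² − 5.264 V_DS + 3.45 = 0, giving V_DS = 0.8 V (the root below V_ov).
I_D = (3.45 − 0.8) / 0.448 = 5.92 mA.

I_D = 5.92 mA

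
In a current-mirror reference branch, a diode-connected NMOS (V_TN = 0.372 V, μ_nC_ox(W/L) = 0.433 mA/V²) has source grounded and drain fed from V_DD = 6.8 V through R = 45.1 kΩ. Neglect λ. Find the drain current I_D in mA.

With gate tied to drain, V_GS = V_DS ≥ V_GS − V_TN, so the device is in saturation.
KCL at the drain: ½ k_n (V_GS − V_TN)² = (V_DD − V_GS)/R.
Let x = V_GS − 0.372. Then 9.76 x² + x − 6.428 = 0, giving x = 0.762 V (positive root), so V_GS = 1.13 V.
I_D = (V_DD − V_GS)/R = (6.8 − 1.13) / 45.1 = 0.126 mA.

I_D = 0.126 mA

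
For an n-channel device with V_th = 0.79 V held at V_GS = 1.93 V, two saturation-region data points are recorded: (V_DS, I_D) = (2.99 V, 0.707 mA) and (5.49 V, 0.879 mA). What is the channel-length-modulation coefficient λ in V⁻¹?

With V_GS fixed, I_D ∝ (1 + λ V_DS) in saturation, so I_D2/I_D1 = (1 + λ V_DS2)/(1 + λ V_DS1).
0.879/0.707 = 1.243 = (1 + 5.49 λ)/(1 + 2.99 λ).
Solving: λ (I_D1 V_DS2 − I_D2 V_DS1) = I_D2 − I_D1, so λ = (0.879 − 0.707) / (0.707 × 5.49 − 0.879 × 2.99) = 0.172 / 1.25 = 0.137 V⁻¹.

λ = 0.137 V⁻¹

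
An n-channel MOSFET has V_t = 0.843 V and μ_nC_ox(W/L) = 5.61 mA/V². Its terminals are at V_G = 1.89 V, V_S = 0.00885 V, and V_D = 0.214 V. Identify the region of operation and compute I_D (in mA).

Triode; I_D = 1.08 mA

V_GS = V_G − V_S = 1.89 − 0.00885 = 1.88 V; V_DS = V_D − V_S = 0.214 − 0.00885 = 0.205 V.
V_ov = V_GS − V_t = 1.88 − 0.843 = 1.04 V.
Since V_DS = 0.205 V < V_ov = 1.04 V, the device is in the triode region.
I_D = k_n [V_ov · V_DS − ½ V_DS²] = 5.61 × [1.04 × 0.205 − 0.5 × 0.205²] = 1.08 mA.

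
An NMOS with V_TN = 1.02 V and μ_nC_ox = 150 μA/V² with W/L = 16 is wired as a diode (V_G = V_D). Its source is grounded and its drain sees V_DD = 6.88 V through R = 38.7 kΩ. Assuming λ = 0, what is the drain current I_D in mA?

I_D = 0.143 mA

With gate tied to drain, V_GS = V_DS ≥ V_GS − V_TN, so the device is in saturation.
k_n = μ_nC_ox · (W/L) = 2.4 mA/V².
KCL at the drain: ½ k_n (V_GS − V_TN)² = (V_DD − V_GS)/R.
Let x = V_GS − 1.02. Then 46.4 x² + x − 5.86 = 0, giving x = 0.345 V (positive root), so V_GS = 1.36 V.
I_D = (V_DD − V_GS)/R = (6.88 − 1.36) / 38.7 = 0.143 mA.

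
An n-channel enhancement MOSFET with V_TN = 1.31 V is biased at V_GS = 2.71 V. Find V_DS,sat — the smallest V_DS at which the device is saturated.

The boundary between triode and saturation is V_DS = V_GS − V_TN = V_ov.
V_ov = 2.71 − 1.31 = 1.4 V.

V_DS,sat = 1.40 V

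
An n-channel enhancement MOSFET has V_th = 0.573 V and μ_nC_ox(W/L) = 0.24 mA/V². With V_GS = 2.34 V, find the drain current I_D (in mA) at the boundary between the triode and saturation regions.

At the boundary V_DS = V_ov = V_GS − V_th = 2.34 − 0.573 = 1.77 V.
I_D = ½ k_n V_ov² = 0.5 × 0.24 × 1.77² = 0.375 mA.

I_D = 0.375 mA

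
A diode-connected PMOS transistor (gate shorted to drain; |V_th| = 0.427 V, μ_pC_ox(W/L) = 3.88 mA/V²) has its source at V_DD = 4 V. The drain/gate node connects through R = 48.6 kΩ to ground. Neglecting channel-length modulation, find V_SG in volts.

V_SG = 0.616 V

With gate tied to drain, V_SG = V_SD ≥ V_SG − |V_th|, so the device is in saturation.
KCL at the drain: ½ k_p (V_SG − |V_th|)² = (V_DD − V_SG)/R.
Let x = V_SG − 0.427. Then 94.3 x² + x − 3.573 = 0, giving x = 0.189 V (positive root), so V_SG = 0.616 V.
I_D = (V_DD − V_SG)/R = (4 − 0.616) / 48.6 = 0.0696 mA.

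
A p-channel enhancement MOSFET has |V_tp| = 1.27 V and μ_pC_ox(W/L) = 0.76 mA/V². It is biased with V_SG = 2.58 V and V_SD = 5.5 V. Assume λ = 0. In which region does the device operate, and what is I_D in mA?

Saturation; I_D = 0.652 mA

V_ov = V_SG − |V_tp| = 2.58 − 1.27 = 1.31 V.
Since V_SD = 5.5 V ≥ V_ov = 1.31 V, the device is in saturation.
I_D = ½ k_p V_ov² = 0.5 × 0.76 × 1.31² = 0.652 mA.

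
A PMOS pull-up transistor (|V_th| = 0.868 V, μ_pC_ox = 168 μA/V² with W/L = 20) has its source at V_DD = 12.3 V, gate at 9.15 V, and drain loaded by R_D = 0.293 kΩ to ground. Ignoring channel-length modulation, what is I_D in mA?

V_SG = V_DD − V_G = 12.3 − 9.15 = 3.15 V, so V_ov = 3.15 − 0.868 = 2.28 V.
k_p = μ_pC_ox · (W/L) = 3.36 mA/V².
Assume saturation: I_D = ½ k_p V_ov² = 0.5 × 3.36 × 2.28² = 8.75 mA, giving V_SD = V_DD − I_D R_D = 12.3 − 8.75 × 0.293 = 9.74 V.
V_SD = 9.74 V ≥ V_ov = 2.28 V, confirming saturation.

I_D = 8.75 mA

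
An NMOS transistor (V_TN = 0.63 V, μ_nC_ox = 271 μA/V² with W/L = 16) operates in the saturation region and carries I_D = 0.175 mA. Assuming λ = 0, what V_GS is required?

V_GS = 0.914 V

k_n = μ_nC_ox · (W/L) = 4.336 mA/V².
In saturation I_D = ½ k_n (V_GS − V_TN)², so V_GS − V_TN = √(2 I_D / k_n) = √(2 × 0.175 / 4.336) = 0.284 V.
V_GS = 0.63 + 0.284 = 0.914 V.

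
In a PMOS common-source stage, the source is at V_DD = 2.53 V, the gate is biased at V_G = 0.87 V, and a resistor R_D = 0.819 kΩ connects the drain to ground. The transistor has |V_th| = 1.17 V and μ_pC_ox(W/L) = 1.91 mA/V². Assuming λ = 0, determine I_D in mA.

V_SG = V_DD − V_G = 2.53 − 0.87 = 1.66 V, so V_ov = 1.66 − 1.17 = 0.49 V.
Assume saturation: I_D = ½ k_p V_ov² = 0.5 × 1.91 × 0.49² = 0.229 mA, giving V_SD = V_DD − I_D R_D = 2.53 − 0.229 × 0.819 = 2.34 V.
V_SD = 2.34 V ≥ V_ov = 0.49 V, confirming saturation.

I_D = 0.229 mA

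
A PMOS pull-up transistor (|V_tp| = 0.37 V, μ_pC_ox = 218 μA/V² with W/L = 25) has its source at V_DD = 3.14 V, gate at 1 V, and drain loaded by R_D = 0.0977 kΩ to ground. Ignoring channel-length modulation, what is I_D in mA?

V_SG = V_DD − V_G = 3.14 − 1 = 2.14 V, so V_ov = 2.14 − 0.37 = 1.77 V.
k_p = μ_pC_ox · (W/L) = 5.45 mA/V².
Assume saturation: I_D = ½ k_p V_ov² = 0.5 × 5.45 × 1.77² = 8.54 mA, giving V_SD = V_DD − I_D R_D = 3.14 − 8.54 × 0.0977 = 2.31 V.
V_SD = 2.31 V ≥ V_ov = 1.77 V, confirming saturation.

I_D = 8.54 mA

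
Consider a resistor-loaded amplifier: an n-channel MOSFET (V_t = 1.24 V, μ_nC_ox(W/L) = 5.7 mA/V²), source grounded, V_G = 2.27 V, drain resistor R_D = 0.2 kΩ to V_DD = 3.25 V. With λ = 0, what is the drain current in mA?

I_D = 3.02 mA

V_GS = V_G = 2.27 V, so V_ov = 2.27 − 1.24 = 1.03 V.
Assume saturation: I_D = ½ k_n V_ov² = 0.5 × 5.7 × 1.03² = 3.02 mA, giving V_DS = V_DD − I_D R_D = 3.25 − 3.02 × 0.2 = 2.65 V.
V_DS = 2.65 V ≥ V_ov = 1.03 V, confirming saturation.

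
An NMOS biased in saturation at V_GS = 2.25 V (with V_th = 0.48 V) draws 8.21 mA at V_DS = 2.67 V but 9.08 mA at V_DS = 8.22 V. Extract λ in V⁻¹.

λ = 0.0201 V⁻¹

With V_GS fixed, I_D ∝ (1 + λ V_DS) in saturation, so I_D2/I_D1 = (1 + λ V_DS2)/(1 + λ V_DS1).
9.08/8.21 = 1.106 = (1 + 8.22 λ)/(1 + 2.67 λ).
Solving: λ (I_D1 V_DS2 − I_D2 V_DS1) = I_D2 − I_D1, so λ = (9.08 − 8.21) / (8.21 × 8.22 − 9.08 × 2.67) = 0.87 / 43.2 = 0.0201 V⁻¹.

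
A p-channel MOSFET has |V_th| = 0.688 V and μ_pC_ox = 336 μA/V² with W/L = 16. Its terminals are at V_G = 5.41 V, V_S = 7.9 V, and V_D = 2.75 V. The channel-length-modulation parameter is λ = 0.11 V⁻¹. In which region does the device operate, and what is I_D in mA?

Saturation; I_D = 13.7 mA

V_SG = V_S − V_G = 7.9 − 5.41 = 2.49 V; V_SD = V_S − V_D = 7.9 − 2.75 = 5.15 V.
k_p = μ_pC_ox · (W/L) = 5.376 mA/V².
V_ov = V_SG − |V_th| = 2.49 − 0.688 = 1.8 V.
Since V_SD = 5.15 V ≥ V_ov = 1.8 V, the device is in saturation.
I_D = ½ k_p V_ov² (1 + λ V_SD) = 0.5 × 5.376 × 1.8² × (1 + 0.11 × 5.15) = 13.7 mA.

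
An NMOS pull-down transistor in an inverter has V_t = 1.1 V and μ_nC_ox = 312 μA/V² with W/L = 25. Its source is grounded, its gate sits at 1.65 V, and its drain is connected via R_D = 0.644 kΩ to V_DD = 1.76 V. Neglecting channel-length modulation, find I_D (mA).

V_GS = V_G = 1.65 V, so V_ov = 1.65 − 1.1 = 0.55 V.
k_n = μ_nC_ox · (W/L) = 7.8 mA/V².
Assume saturation: I_D = ½ k_n V_ov² = 0.5 × 7.8 × 0.55² = 1.18 mA, giving V_DS = V_DD − I_D R_D = 1.76 − 1.18 × 0.644 = 1 V.
V_DS = 1 V ≥ V_ov = 0.55 V, confirming saturation.

I_D = 1.18 mA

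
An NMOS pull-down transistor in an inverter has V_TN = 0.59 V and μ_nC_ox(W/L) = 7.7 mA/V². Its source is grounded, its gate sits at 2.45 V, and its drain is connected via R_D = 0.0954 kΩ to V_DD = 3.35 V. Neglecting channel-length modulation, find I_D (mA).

I_D = 13.3 mA

V_GS = V_G = 2.45 V, so V_ov = 2.45 − 0.59 = 1.86 V.
Assume saturation: I_D = ½ k_n V_ov² = 0.5 × 7.7 × 1.86² = 13.3 mA, giving V_DS = V_DD − I_D R_D = 3.35 − 13.3 × 0.0954 = 2.08 V.
V_DS = 2.08 V ≥ V_ov = 1.86 V, confirming saturation.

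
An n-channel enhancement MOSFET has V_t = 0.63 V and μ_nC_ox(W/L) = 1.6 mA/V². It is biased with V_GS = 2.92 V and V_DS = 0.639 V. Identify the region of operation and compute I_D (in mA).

Triode; I_D = 2.01 mA

V_ov = V_GS − V_t = 2.92 − 0.63 = 2.29 V.
Since V_DS = 0.639 V < V_ov = 2.29 V, the device is in the triode region.
I_D = k_n [V_ov · V_DS − ½ V_DS²] = 1.6 × [2.29 × 0.639 − 0.5 × 0.639²] = 2.01 mA.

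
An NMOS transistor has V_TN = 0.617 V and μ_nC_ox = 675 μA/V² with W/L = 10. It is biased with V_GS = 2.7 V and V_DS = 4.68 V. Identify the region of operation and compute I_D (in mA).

k_n = μ_nC_ox · (W/L) = 6.75 mA/V².
V_ov = V_GS − V_TN = 2.7 − 0.617 = 2.08 V.
Since V_DS = 4.68 V ≥ V_ov = 2.08 V, the device is in saturation.
I_D = ½ k_n V_ov² = 0.5 × 6.75 × 2.08² = 14.6 mA.

Saturation; I_D = 14.6 mA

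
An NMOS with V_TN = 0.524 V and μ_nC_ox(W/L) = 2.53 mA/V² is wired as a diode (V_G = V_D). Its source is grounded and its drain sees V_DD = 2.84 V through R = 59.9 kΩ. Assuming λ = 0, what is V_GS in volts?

V_GS = 0.692 V

With gate tied to drain, V_GS = V_DS ≥ V_GS − V_TN, so the device is in saturation.
KCL at the drain: ½ k_n (V_GS − V_TN)² = (V_DD − V_GS)/R.
Let x = V_GS − 0.524. Then 75.8 x² + x − 2.316 = 0, giving x = 0.168 V (positive root), so V_GS = 0.692 V.
I_D = (V_DD − V_GS)/R = (2.84 − 0.692) / 59.9 = 0.0359 mA.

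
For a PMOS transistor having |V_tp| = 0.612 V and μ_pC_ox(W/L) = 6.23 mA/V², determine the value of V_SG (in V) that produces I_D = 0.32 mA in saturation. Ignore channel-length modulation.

V_SG = 0.933 V

In saturation I_D = ½ k_p (V_SG − |V_tp|)², so V_SG − |V_tp| = √(2 I_D / k_p) = √(2 × 0.32 / 6.23) = 0.321 V.
V_SG = 0.612 + 0.321 = 0.933 V.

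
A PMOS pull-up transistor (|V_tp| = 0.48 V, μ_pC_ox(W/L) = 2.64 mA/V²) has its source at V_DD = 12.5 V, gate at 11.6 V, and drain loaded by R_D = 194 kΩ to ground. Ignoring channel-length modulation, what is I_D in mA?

I_D = 0.0641 mA

V_SG = V_DD − V_G = 12.5 − 11.6 = 0.9 V, so V_ov = 0.9 − 0.48 = 0.42 V.
Assume saturation: I_D = ½ k_p V_ov² = 0.5 × 2.64 × 0.42² = 0.233 mA, giving V_SD = V_DD − I_D R_D = 12.5 − 0.233 × 194 = -32.7 V.
But -32.7 V < V_ov = 0.42 V, so the device is actually in triode.
In triode I_D = k_p[V_ov V_SD − ½ V_SD²] and I_D = (V_DD − V_SD)/R_D. Equating: 256 V_SD² − 216.1 V_SD + 12.5 = 0, giving V_SD = 0.0625 V (the root below V_ov).
I_D = (12.5 − 0.0625) / 194 = 0.0641 mA.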